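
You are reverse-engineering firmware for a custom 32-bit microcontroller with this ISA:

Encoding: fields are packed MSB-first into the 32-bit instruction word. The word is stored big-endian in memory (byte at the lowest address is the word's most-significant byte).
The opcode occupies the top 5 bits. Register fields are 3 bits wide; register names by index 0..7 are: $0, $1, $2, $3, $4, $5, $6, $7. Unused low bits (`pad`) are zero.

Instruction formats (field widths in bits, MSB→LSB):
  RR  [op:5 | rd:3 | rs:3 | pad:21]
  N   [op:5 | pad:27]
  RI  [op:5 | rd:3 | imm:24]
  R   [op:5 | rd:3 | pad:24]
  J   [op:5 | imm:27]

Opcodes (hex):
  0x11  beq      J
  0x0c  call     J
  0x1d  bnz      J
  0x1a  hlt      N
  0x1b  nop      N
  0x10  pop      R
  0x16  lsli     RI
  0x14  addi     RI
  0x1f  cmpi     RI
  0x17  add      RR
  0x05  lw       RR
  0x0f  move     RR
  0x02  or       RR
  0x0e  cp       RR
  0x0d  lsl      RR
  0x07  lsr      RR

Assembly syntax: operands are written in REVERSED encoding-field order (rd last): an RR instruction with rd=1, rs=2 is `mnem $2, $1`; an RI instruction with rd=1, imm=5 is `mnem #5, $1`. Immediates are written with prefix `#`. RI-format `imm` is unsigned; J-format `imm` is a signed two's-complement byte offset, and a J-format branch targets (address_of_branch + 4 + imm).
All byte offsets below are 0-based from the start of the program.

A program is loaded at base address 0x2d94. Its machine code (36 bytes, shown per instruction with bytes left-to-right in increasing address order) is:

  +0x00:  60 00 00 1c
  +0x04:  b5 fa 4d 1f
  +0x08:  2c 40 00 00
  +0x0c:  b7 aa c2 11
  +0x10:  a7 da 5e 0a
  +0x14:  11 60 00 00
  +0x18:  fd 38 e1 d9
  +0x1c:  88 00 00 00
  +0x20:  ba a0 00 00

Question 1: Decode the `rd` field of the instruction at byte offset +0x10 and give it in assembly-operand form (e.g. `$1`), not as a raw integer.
+0x10: a7 da 5e 0a ⇒ word 0xa7da5e0a (big)
  op=0xa7da5e0a>>27=0x14 ⇒ addi (RI)
  rd@[26:24]=0x7 ⇒ $7
  imm@[23:0]=0xda5e0a ⇒ #14310922

$7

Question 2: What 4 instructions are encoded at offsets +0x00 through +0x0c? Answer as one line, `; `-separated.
off 0x00: read 60 00 00 1c as big → 0x6000001c
  opcode bits[31:27]=0xc: call/J
  imm@[26:0]=0x1c ⇒ #28
off 0x04: read b5 fa 4d 1f as big → 0xb5fa4d1f
  opcode bits[31:27]=0x16: lsli/RI
  rd@[26:24]=0x5 ⇒ $5
  imm@[23:0]=0xfa4d1f ⇒ #16403743
off 0x08: read 2c 40 00 00 as big → 0x2c400000
  opcode bits[31:27]=0x5: lw/RR
  rd@[26:24]=0x4 ⇒ $4
  rs@[23:21]=0x2 ⇒ $2
off 0x0c: read b7 aa c2 11 as big → 0xb7aac211
  opcode bits[31:27]=0x16: lsli/RI
  rd@[26:24]=0x7 ⇒ $7
  imm@[23:0]=0xaac211 ⇒ #11190801

call #28; lsli #16403743, $5; lw $2, $4; lsli #11190801, $7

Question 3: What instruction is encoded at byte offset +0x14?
+0x14: 11 60 00 00 ⇒ word 0x11600000 (big)
  op=0x11600000>>27=0x2 ⇒ or (RR)
  rd@[26:24]=0x1 ⇒ $1
  rs@[23:21]=0x3 ⇒ $3

or $3, $1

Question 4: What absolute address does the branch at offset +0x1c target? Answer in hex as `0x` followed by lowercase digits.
+0x1c: 88 00 00 00 ⇒ word 0x88000000 (big)
  opcode bits[31:27]=0x11: beq/J
  imm: (w>>0)&0x7ffffff=0x0 → #0
  target = base 0x2d94 + off 0x1c + 4 + imm 0 = 0x2db4

0x2db4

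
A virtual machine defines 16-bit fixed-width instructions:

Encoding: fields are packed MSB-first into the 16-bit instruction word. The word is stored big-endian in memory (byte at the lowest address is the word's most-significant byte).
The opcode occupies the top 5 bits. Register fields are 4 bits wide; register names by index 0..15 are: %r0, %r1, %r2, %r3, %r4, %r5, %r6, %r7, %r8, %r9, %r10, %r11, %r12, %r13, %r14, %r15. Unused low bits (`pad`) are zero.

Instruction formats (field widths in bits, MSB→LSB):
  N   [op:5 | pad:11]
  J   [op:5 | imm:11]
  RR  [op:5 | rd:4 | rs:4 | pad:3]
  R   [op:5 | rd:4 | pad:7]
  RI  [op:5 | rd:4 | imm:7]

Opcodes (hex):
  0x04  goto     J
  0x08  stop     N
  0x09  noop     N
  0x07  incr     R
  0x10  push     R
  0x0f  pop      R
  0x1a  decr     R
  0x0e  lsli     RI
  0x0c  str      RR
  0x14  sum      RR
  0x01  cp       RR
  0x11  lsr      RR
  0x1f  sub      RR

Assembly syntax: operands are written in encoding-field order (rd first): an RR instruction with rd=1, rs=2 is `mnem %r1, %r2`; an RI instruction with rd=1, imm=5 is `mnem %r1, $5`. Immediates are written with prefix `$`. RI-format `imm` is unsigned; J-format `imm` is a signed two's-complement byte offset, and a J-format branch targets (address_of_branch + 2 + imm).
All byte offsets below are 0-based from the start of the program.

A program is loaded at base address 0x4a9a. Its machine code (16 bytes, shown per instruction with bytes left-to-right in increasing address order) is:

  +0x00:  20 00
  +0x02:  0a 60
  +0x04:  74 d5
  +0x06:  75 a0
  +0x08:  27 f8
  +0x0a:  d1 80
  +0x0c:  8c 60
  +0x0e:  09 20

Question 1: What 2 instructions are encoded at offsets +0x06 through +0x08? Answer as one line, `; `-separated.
[06] 75 a0 → 0x75a0
  op=0x75a0>>11=0xe ⇒ lsli (RI)
  rd: (w>>7)&0xf=0xb → %r11
  imm: (w>>0)&0x7f=0x20 → $32
[08] 27 f8 → 0x27f8
  op=0x27f8>>11=0x4 ⇒ goto (J)
  imm: (w>>0)&0x7ff=0x7f8 (s11→-8) → $-8

lsli %r11, $32; goto $-8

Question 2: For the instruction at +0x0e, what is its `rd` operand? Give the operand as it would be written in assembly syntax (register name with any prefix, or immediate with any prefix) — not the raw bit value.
%r2

@+0e  big-endian(09 20) = 0x0920
  op=0x0920>>11=0x1 ⇒ cp (RR)
  rd@[10:7]=0x2 ⇒ %r2
  rs@[6:3]=0x4 ⇒ %r4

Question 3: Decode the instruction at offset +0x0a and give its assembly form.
off 0x0a: read d1 80 as big → 0xd180
  top 5b → 0x1a → decr [R]
  rd: (w>>7)&0xf=0x3 → %r3

decr %r3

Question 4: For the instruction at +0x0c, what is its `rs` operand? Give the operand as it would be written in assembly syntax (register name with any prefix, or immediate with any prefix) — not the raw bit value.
%r12

off 0x0c: read 8c 60 as big → 0x8c60
  op=0x8c60>>11=0x11 ⇒ lsr (RR)
  rd: (w>>7)&0xf=0x8 → %r8
  rs: (w>>3)&0xf=0xc → %r12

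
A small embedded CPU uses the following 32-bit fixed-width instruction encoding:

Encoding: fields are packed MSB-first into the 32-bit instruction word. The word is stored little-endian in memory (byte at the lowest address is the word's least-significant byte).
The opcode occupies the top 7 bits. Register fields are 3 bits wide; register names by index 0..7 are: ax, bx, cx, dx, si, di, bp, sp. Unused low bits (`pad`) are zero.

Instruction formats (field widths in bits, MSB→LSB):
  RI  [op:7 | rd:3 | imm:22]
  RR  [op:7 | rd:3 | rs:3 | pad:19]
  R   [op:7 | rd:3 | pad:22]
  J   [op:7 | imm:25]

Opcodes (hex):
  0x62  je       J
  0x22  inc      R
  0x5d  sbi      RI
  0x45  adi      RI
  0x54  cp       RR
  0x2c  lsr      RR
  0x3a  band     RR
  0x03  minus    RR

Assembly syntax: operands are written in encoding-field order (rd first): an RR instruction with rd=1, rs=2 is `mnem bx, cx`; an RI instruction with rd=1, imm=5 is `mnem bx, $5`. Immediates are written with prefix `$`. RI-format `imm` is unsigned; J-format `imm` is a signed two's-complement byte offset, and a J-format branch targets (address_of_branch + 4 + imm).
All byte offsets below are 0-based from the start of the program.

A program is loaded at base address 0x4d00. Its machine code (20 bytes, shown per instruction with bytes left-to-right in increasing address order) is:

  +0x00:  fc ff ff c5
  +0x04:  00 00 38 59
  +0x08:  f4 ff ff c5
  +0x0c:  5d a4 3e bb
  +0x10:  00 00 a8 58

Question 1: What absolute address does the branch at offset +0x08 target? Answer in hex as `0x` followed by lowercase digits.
0x4d00

@+08  little-endian(f4 ff ff c5) = 0xc5fffff4
  top 7b → 0x62 → je [J]
  [24:0] imm=33554420 (s25→-12) = $-12
  target = base 0x4d00 + off 0x08 + 4 + imm -12 = 0x4d00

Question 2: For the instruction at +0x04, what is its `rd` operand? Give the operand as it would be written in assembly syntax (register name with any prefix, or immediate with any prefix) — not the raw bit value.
si

@+04  little-endian(00 00 38 59) = 0x59380000
  opcode bits[31:25]=0x2c: lsr/RR
  [24:22] rd=4 = si
  [21:19] rs=7 = sp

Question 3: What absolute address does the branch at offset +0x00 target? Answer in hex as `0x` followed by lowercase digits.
0x4d00

@+00  little-endian(fc ff ff c5) = 0xc5fffffc
  op=0xc5fffffc>>25=0x62 ⇒ je (J)
  imm@[24:0]=0x1fffffc (s25→-4) ⇒ $-4
  target = base 0x4d00 + off 0x00 + 4 + imm -4 = 0x4d00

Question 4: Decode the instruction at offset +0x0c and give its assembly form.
[0c] 5d a4 3e bb → 0xbb3ea45d
  opcode bits[31:25]=0x5d: sbi/RI
  rd: (w>>22)&0x7=0x4 → si
  imm: (w>>0)&0x3fffff=0x3ea45d → $4105309

sbi si, $4105309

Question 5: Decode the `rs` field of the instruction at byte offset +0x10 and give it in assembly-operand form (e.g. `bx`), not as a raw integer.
@+10  little-endian(00 00 a8 58) = 0x58a80000
  opcode bits[31:25]=0x2c: lsr/RR
  [24:22] rd=2 = cx
  [21:19] rs=5 = di

di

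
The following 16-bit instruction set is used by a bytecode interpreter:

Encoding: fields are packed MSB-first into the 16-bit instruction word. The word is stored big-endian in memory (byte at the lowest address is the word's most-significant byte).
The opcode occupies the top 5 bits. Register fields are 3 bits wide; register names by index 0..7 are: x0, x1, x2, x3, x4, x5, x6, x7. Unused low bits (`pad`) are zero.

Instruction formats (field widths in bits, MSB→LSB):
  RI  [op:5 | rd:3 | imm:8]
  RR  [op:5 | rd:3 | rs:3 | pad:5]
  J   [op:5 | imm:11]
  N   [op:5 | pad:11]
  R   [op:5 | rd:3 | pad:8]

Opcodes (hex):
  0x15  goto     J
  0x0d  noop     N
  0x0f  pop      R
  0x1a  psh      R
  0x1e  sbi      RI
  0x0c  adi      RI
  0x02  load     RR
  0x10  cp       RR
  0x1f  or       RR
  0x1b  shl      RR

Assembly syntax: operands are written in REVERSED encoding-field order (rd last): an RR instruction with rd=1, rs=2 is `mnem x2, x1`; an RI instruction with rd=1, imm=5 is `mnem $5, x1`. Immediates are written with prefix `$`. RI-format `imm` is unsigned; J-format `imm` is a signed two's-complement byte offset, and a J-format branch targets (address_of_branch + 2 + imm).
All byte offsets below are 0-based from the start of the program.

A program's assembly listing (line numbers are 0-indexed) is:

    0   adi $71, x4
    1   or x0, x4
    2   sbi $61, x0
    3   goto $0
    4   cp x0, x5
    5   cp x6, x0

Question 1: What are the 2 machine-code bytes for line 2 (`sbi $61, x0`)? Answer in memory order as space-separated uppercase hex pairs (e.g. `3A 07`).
line 2 (sbi): pack op=0x1e:5|rd=0:3|imm=61:8 = 0xf03d; big→ f0 3d

F0 3D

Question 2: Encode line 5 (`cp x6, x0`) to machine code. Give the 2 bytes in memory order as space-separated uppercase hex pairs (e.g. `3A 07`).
L5: cp op=0x10:5|rd=0:3|rs=6:3|pad=0:5 ⇒ 0x80c0 ⇒ big 80 c0

80 C0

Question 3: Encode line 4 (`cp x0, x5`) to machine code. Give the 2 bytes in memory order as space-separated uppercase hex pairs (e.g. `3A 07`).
85 00

4. cp fields op=0x10:5|rd=5:3|rs=0:3|pad=0:5 → word 8500h → 85 00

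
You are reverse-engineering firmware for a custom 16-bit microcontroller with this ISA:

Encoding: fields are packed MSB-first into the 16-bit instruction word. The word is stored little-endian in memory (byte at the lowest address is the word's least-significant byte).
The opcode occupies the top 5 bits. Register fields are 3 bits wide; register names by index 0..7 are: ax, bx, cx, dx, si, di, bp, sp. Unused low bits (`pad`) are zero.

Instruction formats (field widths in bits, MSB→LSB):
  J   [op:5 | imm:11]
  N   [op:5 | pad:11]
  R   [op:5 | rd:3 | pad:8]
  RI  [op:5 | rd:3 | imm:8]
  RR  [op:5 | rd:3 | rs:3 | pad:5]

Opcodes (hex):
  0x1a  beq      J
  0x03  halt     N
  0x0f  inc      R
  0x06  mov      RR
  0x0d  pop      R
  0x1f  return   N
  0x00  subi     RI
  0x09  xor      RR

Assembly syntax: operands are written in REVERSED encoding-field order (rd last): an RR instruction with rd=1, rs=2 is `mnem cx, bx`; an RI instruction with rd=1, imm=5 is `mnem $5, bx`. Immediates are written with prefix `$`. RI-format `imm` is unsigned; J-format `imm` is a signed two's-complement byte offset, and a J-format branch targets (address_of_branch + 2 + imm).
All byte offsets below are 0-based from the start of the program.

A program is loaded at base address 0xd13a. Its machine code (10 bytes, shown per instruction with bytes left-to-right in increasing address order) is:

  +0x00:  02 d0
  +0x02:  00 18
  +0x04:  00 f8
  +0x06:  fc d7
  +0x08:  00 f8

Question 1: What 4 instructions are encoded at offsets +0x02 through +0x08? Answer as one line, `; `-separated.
[02] 00 18 → 0x1800
  top 5b → 0x3 → halt [N]
[04] 00 f8 → 0xf800
  top 5b → 0x1f → return [N]
[06] fc d7 → 0xd7fc
  top 5b → 0x1a → beq [J]
  [10:0] imm=2044 (s11→-4) = $-4
[08] 00 f8 → 0xf800
  top 5b → 0x1f → return [N]

halt; return; beq $-4; return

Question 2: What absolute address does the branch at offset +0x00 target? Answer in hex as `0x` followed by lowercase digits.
@+00  little-endian(02 d0) = 0xd002
  top 5b → 0x1a → beq [J]
  [10:0] imm=2 = $2
  target = base 0xd13a + off 0x00 + 2 + imm 2 = 0xd13e

0xd13e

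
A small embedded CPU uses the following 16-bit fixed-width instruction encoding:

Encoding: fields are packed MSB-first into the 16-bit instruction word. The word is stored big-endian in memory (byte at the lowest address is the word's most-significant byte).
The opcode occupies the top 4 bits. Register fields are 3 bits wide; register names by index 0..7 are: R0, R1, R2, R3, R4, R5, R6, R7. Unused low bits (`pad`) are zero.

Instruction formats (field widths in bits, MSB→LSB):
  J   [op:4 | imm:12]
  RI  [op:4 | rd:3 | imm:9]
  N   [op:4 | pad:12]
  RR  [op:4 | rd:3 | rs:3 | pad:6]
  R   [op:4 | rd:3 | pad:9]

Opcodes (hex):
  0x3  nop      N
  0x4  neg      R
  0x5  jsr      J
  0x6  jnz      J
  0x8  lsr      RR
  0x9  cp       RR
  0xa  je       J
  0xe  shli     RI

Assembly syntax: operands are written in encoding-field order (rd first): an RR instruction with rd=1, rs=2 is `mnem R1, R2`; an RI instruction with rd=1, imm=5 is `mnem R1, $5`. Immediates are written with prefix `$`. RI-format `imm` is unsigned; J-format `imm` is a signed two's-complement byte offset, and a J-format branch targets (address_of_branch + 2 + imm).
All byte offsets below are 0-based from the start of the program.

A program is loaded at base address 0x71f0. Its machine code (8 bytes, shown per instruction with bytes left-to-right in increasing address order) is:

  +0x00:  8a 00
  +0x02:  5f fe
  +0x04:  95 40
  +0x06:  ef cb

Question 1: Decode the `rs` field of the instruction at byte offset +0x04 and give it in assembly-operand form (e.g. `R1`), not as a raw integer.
R5

+0x04: 95 40 ⇒ word 0x9540 (big)
  op=0x9540>>12=0x9 ⇒ cp (RR)
  rd: (w>>9)&0x7=0x2 → R2
  rs: (w>>6)&0x7=0x5 → R5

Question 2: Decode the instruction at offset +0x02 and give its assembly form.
jsr $-2

off 0x02: read 5f fe as big → 0x5ffe
  opcode bits[15:12]=0x5: jsr/J
  [11:0] imm=4094 (s12→-2) = $-2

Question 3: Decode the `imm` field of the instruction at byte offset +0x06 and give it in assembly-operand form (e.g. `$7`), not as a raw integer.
$459

off 0x06: read ef cb as big → 0xefcb
  opcode bits[15:12]=0xe: shli/RI
  rd@[11:9]=0x7 ⇒ R7
  imm@[8:0]=0x1cb ⇒ $459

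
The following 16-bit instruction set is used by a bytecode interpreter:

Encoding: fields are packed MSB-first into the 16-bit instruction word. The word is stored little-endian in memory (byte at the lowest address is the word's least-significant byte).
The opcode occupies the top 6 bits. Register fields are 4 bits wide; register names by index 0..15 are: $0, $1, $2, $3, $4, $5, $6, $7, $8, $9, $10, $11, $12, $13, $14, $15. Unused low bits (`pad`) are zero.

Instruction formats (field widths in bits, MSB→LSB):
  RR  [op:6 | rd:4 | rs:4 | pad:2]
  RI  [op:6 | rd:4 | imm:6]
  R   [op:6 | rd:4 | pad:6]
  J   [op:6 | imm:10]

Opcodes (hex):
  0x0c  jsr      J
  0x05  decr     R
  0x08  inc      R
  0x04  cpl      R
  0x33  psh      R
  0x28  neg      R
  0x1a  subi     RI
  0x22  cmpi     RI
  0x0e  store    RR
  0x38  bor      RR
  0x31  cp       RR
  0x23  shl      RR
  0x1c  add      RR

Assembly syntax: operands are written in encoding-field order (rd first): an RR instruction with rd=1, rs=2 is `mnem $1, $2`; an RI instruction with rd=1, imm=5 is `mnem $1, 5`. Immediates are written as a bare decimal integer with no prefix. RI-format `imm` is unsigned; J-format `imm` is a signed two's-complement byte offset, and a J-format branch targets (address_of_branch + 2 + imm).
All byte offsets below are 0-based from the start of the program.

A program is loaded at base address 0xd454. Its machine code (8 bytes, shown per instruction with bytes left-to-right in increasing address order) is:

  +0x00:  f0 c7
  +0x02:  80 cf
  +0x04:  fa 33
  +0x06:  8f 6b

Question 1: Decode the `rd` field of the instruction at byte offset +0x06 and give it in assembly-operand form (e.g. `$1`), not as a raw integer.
$14

@+06  little-endian(8f 6b) = 0x6b8f
  opcode bits[15:10]=0x1a: subi/RI
  rd: (w>>6)&0xf=0xe → $14
  imm: (w>>0)&0x3f=0xf → 15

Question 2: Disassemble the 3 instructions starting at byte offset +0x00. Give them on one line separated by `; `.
+0x00: f0 c7 ⇒ word 0xc7f0 (little)
  op=0xc7f0>>10=0x31 ⇒ cp (RR)
  rd: (w>>6)&0xf=0xf → $15
  rs: (w>>2)&0xf=0xc → $12
+0x02: 80 cf ⇒ word 0xcf80 (little)
  op=0xcf80>>10=0x33 ⇒ psh (R)
  rd: (w>>6)&0xf=0xe → $14
+0x04: fa 33 ⇒ word 0x33fa (little)
  op=0x33fa>>10=0xc ⇒ jsr (J)
  imm: (w>>0)&0x3ff=0x3fa (s10→-6) → -6

cp $15, $12; psh $14; jsr -6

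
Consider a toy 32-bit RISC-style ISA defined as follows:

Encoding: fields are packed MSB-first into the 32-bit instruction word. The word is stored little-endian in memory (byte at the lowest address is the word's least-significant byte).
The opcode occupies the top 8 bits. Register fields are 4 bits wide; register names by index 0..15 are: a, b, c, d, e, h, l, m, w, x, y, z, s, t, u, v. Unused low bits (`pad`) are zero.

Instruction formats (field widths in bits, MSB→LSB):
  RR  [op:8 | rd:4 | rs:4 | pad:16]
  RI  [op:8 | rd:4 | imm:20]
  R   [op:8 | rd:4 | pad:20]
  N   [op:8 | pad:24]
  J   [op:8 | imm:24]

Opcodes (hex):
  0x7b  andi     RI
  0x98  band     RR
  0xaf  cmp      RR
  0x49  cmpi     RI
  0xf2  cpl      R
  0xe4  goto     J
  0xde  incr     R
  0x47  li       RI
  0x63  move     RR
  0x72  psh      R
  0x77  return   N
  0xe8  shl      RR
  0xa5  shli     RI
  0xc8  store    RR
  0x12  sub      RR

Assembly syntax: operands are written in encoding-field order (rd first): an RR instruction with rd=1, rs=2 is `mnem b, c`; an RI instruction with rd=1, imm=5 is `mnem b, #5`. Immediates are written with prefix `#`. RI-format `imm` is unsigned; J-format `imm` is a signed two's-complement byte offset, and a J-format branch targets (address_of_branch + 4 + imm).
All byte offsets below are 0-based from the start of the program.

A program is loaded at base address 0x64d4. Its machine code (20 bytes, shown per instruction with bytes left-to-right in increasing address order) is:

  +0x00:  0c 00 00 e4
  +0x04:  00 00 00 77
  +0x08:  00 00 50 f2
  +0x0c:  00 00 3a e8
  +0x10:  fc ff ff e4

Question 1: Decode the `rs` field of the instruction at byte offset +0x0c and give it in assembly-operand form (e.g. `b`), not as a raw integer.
y

+0x0c: 00 00 3a e8 ⇒ word 0xe83a0000 (little)
  top 8b → 0xe8 → shl [RR]
  rd@[23:20]=0x3 ⇒ d
  rs@[19:16]=0xa ⇒ y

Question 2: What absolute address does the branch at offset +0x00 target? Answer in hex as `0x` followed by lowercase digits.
@+00  little-endian(0c 00 00 e4) = 0xe400000c
  op=0xe400000c>>24=0xe4 ⇒ goto (J)
  imm: (w>>0)&0xffffff=0xc → #12
  target = base 0x64d4 + off 0x00 + 4 + imm 12 = 0x64e4

0x64e4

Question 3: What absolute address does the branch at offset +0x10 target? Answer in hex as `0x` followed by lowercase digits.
+0x10: fc ff ff e4 ⇒ word 0xe4fffffc (little)
  top 8b → 0xe4 → goto [J]
  imm: (w>>0)&0xffffff=0xfffffc (s24→-4) → #-4
  target = base 0x64d4 + off 0x10 + 4 + imm -4 = 0x64e4

0x64e4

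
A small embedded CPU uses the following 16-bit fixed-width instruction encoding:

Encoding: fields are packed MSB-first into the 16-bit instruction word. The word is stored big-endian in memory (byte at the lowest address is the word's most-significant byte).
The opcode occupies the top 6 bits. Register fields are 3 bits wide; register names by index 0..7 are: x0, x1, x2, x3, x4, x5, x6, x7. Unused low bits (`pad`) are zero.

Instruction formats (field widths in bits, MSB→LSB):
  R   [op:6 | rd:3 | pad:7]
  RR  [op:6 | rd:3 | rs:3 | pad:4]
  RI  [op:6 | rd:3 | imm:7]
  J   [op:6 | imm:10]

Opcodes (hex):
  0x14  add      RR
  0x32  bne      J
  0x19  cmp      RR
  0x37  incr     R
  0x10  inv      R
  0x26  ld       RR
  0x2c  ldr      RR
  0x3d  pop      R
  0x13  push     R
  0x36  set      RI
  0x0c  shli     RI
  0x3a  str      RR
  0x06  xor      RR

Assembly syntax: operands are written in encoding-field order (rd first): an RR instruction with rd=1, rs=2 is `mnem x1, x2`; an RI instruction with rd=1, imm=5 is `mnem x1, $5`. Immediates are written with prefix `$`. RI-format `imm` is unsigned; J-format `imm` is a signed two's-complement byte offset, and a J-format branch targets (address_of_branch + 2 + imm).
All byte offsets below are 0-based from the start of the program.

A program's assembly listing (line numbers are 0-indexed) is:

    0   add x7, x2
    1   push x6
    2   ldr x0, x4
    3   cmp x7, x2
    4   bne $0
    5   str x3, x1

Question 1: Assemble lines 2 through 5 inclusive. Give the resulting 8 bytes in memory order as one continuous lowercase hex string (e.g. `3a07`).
b04067a0c800e990

line 2 (ldr): pack op=0x2c:6|rd=0:3|rs=4:3|pad=0:4 = 0xb040; big→ b0 40
line 3 (cmp): pack op=0x19:6|rd=7:3|rs=2:3|pad=0:4 = 0x67a0; big→ 67 a0
line 4 (bne): pack op=0x32:6|imm=0:10 = 0xc800; big→ c8 00
line 5 (str): pack op=0x3a:6|rd=3:3|rs=1:3|pad=0:4 = 0xe990; big→ e9 90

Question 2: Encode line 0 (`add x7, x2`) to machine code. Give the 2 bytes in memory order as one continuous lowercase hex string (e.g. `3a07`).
0. add fields op=0x14:6|rd=7:3|rs=2:3|pad=0:4 → word 53a0h → 53 a0

53a0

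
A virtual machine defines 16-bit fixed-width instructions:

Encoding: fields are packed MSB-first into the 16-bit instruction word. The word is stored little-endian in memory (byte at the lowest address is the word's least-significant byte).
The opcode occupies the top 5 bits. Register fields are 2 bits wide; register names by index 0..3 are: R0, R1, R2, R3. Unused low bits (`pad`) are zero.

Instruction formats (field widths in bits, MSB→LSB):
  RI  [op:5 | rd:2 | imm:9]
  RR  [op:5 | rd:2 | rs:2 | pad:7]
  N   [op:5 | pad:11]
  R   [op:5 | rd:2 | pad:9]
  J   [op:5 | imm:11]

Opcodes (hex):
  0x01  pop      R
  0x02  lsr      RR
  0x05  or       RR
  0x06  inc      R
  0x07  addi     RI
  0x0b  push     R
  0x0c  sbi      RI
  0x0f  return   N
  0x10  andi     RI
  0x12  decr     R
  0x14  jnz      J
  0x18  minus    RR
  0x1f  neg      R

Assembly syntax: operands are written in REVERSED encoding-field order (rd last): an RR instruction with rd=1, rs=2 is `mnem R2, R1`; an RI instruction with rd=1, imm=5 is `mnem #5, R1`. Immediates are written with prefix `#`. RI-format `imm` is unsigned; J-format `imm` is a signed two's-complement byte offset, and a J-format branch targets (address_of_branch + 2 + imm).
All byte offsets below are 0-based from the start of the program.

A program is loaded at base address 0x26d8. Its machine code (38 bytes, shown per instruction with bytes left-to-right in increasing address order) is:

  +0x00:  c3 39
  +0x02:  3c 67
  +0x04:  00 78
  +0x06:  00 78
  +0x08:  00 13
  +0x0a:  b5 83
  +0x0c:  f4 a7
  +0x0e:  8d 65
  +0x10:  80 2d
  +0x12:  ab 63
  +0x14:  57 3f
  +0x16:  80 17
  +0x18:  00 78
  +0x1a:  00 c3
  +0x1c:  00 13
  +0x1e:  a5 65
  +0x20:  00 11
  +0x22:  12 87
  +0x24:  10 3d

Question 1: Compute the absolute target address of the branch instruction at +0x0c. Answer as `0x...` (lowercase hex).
0x26da

off 0x0c: read f4 a7 as little → 0xa7f4
  opcode bits[15:11]=0x14: jnz/J
  [10:0] imm=2036 (s11→-12) = #-12
  target = base 0x26d8 + off 0x0c + 2 + imm -12 = 0x26da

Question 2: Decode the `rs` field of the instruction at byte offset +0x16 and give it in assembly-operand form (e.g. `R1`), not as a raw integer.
R3

@+16  little-endian(80 17) = 0x1780
  op=0x1780>>11=0x2 ⇒ lsr (RR)
  rd@[10:9]=0x3 ⇒ R3
  rs@[8:7]=0x3 ⇒ R3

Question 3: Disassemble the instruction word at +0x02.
[02] 3c 67 → 0x673c
  op=0x673c>>11=0xc ⇒ sbi (RI)
  [10:9] rd=3 = R3
  [8:0] imm=316 = #316

sbi #316, R3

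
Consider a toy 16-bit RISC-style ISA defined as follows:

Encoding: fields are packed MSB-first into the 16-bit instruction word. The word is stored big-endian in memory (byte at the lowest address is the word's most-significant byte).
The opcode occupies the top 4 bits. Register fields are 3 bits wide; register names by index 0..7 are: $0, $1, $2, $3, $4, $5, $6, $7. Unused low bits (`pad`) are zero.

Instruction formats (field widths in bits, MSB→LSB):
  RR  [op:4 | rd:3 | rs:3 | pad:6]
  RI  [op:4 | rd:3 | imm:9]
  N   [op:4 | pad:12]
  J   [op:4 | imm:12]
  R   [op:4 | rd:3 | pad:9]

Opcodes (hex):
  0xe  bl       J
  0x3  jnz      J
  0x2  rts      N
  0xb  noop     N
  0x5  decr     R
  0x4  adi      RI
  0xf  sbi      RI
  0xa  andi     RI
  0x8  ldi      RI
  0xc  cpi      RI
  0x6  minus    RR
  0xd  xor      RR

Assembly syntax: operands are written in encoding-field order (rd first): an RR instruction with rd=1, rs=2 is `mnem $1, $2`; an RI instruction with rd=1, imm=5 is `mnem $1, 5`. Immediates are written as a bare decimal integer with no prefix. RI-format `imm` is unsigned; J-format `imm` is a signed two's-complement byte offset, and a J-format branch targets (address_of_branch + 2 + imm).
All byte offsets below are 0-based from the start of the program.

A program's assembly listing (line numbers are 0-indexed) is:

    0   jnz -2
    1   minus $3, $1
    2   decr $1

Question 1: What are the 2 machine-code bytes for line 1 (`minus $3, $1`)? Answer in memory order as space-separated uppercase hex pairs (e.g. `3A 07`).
1. minus fields op=0x6:4|rd=3:3|rs=1:3|pad=0:6 → word 6640h → 66 40

66 40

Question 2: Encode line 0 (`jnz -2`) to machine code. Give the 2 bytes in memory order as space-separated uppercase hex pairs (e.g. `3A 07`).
line 0 (jnz): pack op=0x3:4|imm=-2:12 = 0x3ffe; big→ 3f fe

3F FE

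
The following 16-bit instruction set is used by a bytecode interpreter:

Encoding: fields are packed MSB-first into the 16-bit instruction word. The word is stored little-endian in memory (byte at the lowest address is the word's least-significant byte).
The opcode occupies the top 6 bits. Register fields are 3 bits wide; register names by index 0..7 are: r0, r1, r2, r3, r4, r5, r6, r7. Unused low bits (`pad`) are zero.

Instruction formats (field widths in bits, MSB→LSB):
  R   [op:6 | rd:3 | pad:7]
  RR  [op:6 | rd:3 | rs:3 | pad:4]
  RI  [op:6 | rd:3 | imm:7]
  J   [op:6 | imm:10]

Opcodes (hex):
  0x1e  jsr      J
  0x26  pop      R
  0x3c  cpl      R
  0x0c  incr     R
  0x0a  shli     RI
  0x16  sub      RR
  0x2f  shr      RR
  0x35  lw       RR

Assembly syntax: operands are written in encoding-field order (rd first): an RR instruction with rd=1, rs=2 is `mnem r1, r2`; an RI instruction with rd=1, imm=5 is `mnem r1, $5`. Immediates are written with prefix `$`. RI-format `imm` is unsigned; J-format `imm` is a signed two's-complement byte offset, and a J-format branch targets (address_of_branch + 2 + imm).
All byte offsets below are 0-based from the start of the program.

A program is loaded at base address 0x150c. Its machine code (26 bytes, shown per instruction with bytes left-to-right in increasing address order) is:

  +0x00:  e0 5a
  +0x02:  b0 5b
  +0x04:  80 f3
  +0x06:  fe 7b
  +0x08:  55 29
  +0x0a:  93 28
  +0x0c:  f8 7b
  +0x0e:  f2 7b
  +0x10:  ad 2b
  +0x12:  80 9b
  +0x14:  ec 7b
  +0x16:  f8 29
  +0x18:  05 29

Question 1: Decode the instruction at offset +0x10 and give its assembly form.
[10] ad 2b → 0x2bad
  top 6b → 0xa → shli [RI]
  rd@[9:7]=0x7 ⇒ r7
  imm@[6:0]=0x2d ⇒ $45

shli r7, $45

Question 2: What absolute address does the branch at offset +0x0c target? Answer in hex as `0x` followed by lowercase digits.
off 0x0c: read f8 7b as little → 0x7bf8
  opcode bits[15:10]=0x1e: jsr/J
  [9:0] imm=1016 (s10→-8) = $-8
  target = base 0x150c + off 0x0c + 2 + imm -8 = 0x1512

0x1512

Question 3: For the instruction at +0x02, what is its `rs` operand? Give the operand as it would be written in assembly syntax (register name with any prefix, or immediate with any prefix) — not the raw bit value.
r3

+0x02: b0 5b ⇒ word 0x5bb0 (little)
  opcode bits[15:10]=0x16: sub/RR
  [9:7] rd=7 = r7
  [6:4] rs=3 = r3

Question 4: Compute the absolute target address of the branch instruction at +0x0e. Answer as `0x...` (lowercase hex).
+0x0e: f2 7b ⇒ word 0x7bf2 (little)
  op=0x7bf2>>10=0x1e ⇒ jsr (J)
  [9:0] imm=1010 (s10→-14) = $-14
  target = base 0x150c + off 0x0e + 2 + imm -14 = 0x150e

0x150e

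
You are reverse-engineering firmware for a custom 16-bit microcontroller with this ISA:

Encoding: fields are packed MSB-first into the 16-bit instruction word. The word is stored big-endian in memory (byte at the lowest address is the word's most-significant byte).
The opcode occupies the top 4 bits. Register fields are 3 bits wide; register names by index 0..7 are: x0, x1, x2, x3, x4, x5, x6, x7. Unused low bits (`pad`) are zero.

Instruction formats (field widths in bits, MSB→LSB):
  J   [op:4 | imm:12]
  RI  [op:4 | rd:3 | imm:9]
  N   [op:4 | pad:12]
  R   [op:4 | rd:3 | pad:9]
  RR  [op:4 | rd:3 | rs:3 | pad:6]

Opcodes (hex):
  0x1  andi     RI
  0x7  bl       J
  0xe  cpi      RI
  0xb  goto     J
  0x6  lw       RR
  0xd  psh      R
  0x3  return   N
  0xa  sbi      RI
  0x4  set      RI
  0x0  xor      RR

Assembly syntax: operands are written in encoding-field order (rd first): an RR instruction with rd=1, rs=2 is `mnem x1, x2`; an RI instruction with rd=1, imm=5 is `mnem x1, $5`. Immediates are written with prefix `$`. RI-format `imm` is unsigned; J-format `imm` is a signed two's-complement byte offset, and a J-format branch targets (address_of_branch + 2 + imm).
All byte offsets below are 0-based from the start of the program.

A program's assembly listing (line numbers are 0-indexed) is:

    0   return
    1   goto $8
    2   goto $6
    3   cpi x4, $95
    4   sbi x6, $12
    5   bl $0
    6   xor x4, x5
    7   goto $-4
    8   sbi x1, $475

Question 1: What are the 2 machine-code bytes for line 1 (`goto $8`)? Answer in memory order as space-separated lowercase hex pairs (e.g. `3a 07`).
b0 08

line 1 (goto): pack op=0xb:4|imm=8:12 = 0xb008; big→ b0 08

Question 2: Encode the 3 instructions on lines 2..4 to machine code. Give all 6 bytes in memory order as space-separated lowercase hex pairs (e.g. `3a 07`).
2. goto fields op=0xb:4|imm=6:12 → word b006h → b0 06
3. cpi fields op=0xe:4|rd=4:3|imm=95:9 → word e85fh → e8 5f
4. sbi fields op=0xa:4|rd=6:3|imm=12:9 → word ac0ch → ac 0c

b0 06 e8 5f ac 0c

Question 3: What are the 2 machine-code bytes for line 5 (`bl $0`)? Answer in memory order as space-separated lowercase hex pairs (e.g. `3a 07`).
70 00

line 5 (bl): pack op=0x7:4|imm=0:12 = 0x7000; big→ 70 00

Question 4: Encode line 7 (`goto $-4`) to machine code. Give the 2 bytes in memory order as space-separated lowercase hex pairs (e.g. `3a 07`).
L7: goto op=0xb:4|imm=-4:12 ⇒ 0xbffc ⇒ big bf fc

bf fc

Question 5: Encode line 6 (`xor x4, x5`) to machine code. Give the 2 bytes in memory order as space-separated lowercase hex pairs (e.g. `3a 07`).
09 40

6. xor fields op=0x0:4|rd=4:3|rs=5:3|pad=0:6 → word 0940h → 09 40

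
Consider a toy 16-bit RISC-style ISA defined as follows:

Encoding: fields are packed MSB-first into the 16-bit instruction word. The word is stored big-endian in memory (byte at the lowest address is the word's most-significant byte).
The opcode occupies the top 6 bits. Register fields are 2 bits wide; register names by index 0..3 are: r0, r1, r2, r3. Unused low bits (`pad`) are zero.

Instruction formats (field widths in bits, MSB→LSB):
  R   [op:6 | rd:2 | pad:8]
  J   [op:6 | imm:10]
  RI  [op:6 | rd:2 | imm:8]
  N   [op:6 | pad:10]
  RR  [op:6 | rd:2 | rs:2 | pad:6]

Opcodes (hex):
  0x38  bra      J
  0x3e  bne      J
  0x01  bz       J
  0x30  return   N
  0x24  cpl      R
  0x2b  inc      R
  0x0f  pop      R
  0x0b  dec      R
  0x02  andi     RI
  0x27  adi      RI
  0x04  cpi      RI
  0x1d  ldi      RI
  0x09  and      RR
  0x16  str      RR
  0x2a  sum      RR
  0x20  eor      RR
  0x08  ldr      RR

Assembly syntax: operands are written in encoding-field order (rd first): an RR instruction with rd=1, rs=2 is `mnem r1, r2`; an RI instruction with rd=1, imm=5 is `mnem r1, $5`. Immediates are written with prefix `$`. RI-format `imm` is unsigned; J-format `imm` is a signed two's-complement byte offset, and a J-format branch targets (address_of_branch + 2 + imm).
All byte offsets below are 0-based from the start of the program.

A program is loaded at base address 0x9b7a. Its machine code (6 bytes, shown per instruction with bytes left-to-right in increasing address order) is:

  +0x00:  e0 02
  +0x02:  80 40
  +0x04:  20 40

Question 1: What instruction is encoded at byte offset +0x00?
bra $2

[00] e0 02 → 0xe002
  opcode bits[15:10]=0x38: bra/J
  [9:0] imm=2 = $2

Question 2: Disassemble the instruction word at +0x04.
@+04  big-endian(20 40) = 0x2040
  top 6b → 0x8 → ldr [RR]
  rd@[9:8]=0x0 ⇒ r0
  rs@[7:6]=0x1 ⇒ r1

ldr r0, r1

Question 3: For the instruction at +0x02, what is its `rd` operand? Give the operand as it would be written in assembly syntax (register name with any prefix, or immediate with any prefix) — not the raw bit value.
[02] 80 40 → 0x8040
  opcode bits[15:10]=0x20: eor/RR
  rd@[9:8]=0x0 ⇒ r0
  rs@[7:6]=0x1 ⇒ r1

r0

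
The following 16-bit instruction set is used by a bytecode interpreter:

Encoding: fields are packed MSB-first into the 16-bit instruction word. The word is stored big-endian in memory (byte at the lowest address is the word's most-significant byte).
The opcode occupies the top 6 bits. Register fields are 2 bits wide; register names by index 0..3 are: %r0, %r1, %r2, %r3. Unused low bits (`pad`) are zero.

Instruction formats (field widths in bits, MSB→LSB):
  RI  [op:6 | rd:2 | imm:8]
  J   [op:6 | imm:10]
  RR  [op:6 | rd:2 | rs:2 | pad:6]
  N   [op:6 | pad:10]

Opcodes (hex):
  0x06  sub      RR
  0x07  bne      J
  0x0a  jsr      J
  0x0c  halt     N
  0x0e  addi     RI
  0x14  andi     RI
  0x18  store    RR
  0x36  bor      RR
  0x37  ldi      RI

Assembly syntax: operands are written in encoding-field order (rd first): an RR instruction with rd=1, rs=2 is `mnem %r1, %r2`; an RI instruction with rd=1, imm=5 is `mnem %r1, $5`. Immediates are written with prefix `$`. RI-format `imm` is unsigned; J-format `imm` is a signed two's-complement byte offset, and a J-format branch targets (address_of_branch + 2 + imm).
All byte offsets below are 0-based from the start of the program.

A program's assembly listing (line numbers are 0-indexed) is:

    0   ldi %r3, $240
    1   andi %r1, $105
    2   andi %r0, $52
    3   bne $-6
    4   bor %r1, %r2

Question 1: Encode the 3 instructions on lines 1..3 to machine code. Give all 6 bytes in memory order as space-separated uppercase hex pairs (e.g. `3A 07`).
51 69 50 34 1F FA

1. andi fields op=0x14:6|rd=1:2|imm=105:8 → word 5169h → 51 69
2. andi fields op=0x14:6|rd=0:2|imm=52:8 → word 5034h → 50 34
3. bne fields op=0x7:6|imm=-6:10 → word 1ffah → 1f fa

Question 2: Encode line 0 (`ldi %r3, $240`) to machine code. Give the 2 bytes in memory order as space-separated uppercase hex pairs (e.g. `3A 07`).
DF F0

0. ldi fields op=0x37:6|rd=3:2|imm=240:8 → word dff0h → df f0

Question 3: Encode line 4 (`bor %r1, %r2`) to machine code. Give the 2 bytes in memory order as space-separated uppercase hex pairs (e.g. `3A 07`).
line 4 (bor): pack op=0x36:6|rd=1:2|rs=2:2|pad=0:6 = 0xd980; big→ d9 80

D9 80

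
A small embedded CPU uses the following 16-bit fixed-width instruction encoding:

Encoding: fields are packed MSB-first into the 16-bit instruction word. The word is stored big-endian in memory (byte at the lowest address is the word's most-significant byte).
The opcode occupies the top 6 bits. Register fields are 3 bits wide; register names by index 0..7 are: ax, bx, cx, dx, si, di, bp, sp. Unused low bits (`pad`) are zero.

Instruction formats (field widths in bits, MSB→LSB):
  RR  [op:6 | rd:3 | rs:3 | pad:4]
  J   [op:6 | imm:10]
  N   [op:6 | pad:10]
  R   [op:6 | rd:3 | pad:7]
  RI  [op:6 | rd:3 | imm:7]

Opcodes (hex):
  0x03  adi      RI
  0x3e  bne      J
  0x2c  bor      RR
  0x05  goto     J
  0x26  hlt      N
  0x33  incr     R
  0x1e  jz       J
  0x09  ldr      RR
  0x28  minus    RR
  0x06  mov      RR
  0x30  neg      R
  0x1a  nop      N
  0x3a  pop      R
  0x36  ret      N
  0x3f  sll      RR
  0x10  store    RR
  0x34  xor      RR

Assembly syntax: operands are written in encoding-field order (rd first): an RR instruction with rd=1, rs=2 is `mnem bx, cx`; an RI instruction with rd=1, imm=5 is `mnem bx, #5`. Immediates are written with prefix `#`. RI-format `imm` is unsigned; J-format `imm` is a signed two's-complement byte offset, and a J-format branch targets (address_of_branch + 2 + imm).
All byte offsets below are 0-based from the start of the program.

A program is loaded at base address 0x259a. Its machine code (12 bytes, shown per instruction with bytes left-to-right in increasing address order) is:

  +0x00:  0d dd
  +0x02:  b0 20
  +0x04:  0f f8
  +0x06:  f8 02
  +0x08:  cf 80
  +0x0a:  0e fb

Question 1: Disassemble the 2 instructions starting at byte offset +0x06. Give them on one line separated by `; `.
@+06  big-endian(f8 02) = 0xf802
  opcode bits[15:10]=0x3e: bne/J
  imm: (w>>0)&0x3ff=0x2 → #2
@+08  big-endian(cf 80) = 0xcf80
  opcode bits[15:10]=0x33: incr/R
  rd: (w>>7)&0x7=0x7 → sp

bne #2; incr sp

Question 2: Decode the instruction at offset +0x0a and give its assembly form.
adi di, #123

[0a] 0e fb → 0x0efb
  top 6b → 0x3 → adi [RI]
  rd@[9:7]=0x5 ⇒ di
  imm@[6:0]=0x7b ⇒ #123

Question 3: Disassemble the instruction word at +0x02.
bor ax, cx

+0x02: b0 20 ⇒ word 0xb020 (big)
  opcode bits[15:10]=0x2c: bor/RR
  rd@[9:7]=0x0 ⇒ ax
  rs@[6:4]=0x2 ⇒ cx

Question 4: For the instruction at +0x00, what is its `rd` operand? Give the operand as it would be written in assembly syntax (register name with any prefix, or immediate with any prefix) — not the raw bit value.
dx

[00] 0d dd → 0x0ddd
  op=0x0ddd>>10=0x3 ⇒ adi (RI)
  rd: (w>>7)&0x7=0x3 → dx
  imm: (w>>0)&0x7f=0x5d → #93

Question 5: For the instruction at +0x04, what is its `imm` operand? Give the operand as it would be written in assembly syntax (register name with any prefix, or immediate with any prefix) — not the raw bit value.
#120

off 0x04: read 0f f8 as big → 0x0ff8
  top 6b → 0x3 → adi [RI]
  [9:7] rd=7 = sp
  [6:0] imm=120 = #120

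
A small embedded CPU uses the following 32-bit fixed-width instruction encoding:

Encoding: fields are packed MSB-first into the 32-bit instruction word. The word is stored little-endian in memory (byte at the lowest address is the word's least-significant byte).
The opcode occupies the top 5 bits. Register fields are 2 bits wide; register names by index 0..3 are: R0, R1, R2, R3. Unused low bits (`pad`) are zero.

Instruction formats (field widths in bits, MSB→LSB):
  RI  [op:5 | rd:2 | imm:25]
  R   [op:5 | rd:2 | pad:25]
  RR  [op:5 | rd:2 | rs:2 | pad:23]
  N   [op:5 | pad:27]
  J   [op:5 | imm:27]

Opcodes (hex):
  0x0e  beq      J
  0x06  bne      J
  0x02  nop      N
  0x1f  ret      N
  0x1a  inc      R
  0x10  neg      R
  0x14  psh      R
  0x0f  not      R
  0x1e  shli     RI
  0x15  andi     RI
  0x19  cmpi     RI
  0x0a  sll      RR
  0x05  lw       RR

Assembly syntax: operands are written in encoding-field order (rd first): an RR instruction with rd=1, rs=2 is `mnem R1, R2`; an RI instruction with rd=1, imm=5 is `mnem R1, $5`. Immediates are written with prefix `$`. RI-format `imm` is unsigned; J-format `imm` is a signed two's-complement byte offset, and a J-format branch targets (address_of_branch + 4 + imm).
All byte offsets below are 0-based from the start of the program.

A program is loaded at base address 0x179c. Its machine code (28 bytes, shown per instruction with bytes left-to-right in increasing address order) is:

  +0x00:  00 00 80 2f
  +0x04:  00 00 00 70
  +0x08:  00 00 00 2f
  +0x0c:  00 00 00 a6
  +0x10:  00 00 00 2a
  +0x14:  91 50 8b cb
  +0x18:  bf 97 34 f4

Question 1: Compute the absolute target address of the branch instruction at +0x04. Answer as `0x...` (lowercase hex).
[04] 00 00 00 70 → 0x70000000
  op=0x70000000>>27=0xe ⇒ beq (J)
  [26:0] imm=0 = $0
  target = base 0x179c + off 0x04 + 4 + imm 0 = 0x17a4

0x17a4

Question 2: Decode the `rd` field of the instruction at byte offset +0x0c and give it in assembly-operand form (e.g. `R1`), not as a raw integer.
@+0c  little-endian(00 00 00 a6) = 0xa6000000
  opcode bits[31:27]=0x14: psh/R
  rd: (w>>25)&0x3=0x3 → R3

R3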